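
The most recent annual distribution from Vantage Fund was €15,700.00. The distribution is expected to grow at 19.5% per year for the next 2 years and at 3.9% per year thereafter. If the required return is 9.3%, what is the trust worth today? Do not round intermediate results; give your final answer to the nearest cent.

€397023.37

D_1 = 18761.50000
D_2 = 22419.99250
Terminal value at year 2: TV = D_2×(1+g_2)/(r−g_2) = 23294.37221/0.054 = 431377.26310
P_0 = D_1/(1+r)^1 + D_2/(1+r)^2 + TV/(1+r)^2
    = 17165.14181 + 18767.01232 + 361091.21851 = 397023.37264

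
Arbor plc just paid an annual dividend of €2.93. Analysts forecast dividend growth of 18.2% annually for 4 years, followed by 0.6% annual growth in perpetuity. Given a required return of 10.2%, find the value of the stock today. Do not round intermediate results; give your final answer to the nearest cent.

D_1 = 3.46326
D_2 = 4.09357
D_3 = 4.83860
D_4 = 5.71923
Terminal value at year 4: TV = D_4×(1+g_2)/(r−g_2) = 5.75354/0.096 = 59.93276
P_0 = D_1/(1+r)^1 + D_2/(1+r)^2 + D_3/(1+r)^3 + D_4/(1+r)^4 + TV/(1+r)^4
    = 3.14270 + 3.37085 + 3.61556 + 3.87803 + 40.63852 = 54.64566

€54.65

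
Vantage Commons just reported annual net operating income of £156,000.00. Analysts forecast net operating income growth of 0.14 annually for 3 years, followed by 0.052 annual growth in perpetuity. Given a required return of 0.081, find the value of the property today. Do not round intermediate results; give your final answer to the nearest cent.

£7158092.39

D_1 = 177840.00000
D_2 = 202737.60000
D_3 = 231120.86400
Terminal value at year 3: TV = D_3×(1+g_2)/(r−g_2) = 243139.14893/0.029 = 8384108.58372
P_0 = D_1/(1+r)^1 + D_2/(1+r)^2 + D_3/(1+r)^3 + TV/(1+r)^3
    = 164514.33858 + 173493.38203 + 182962.49354 + 6637122.17942 = 7158092.39357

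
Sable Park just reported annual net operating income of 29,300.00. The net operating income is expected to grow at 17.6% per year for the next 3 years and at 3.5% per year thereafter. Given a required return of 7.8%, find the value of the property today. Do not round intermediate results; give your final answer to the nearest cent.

D_1 = 34456.80000
D_2 = 40521.19680
D_3 = 47652.92744
Terminal value at year 3: TV = D_3×(1+g_2)/(r−g_2) = 49320.77990/0.043 = 1146994.88133
P_0 = D_1/(1+r)^1 + D_2/(1+r)^2 + D_3/(1+r)^3 + TV/(1+r)^3
    = 31963.63636 + 34869.42149 + 38039.36890 + 915598.76295 = 1020471.18970

1020471.19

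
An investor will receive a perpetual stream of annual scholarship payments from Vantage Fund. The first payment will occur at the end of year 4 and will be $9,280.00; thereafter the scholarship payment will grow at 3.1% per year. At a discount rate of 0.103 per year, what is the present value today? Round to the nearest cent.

$96048.14

Value at end of year 3: C₁ / (r − g) = $9,280.00 / (0.103 − 0.031) = $128,888.8889
Discount to today: PV = $128,888.8889 / (1 + 0.103)^3 = $128,888.8889 / 1.341920 = $96,048.14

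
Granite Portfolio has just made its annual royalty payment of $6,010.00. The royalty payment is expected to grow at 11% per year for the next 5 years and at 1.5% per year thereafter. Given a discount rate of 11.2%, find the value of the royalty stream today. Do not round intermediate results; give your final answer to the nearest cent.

$92212.88

D_1 = 6671.10000
D_2 = 7404.92100
D_3 = 8219.46231
D_4 = 9123.60316
D_5 = 10127.19951
Terminal value at year 5: TV = D_5×(1+g_2)/(r−g_2) = 10279.10750/0.097 = 105970.18046
P_0 = D_1/(1+r)^1 + D_2/(1+r)^2 + D_3/(1+r)^3 + D_4/(1+r)^4 + D_5/(1+r)^5 + TV/(1+r)^5
    = 5999.19065 + 5988.40074 + 5977.63023 + 5966.87910 + 5956.14730 + 62324.63413 = 92212.88214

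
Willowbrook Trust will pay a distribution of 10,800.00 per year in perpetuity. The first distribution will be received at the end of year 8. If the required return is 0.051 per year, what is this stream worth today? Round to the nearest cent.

149497.72

Value at end of year 7: C / r = 10,800.00 / 0.051 = 211,764.7059
Discount to today: PV = 211,764.7059 / (1 + 0.051)^7 = 211,764.7059 / 1.416508 = 149,497.72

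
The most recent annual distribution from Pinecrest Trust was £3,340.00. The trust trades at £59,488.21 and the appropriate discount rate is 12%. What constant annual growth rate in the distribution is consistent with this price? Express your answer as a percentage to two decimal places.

P = D₀(1+g)/(r−g) ⇒ P(r−g) = D₀(1+g) ⇒ g(P+D₀) = P·r − D₀
g = (P·r − D₀)/(P + D₀) = (£59,488.21×0.12 − £3,340.00) / (£59,488.21 + £3,340.00) = 0.060460

6.05%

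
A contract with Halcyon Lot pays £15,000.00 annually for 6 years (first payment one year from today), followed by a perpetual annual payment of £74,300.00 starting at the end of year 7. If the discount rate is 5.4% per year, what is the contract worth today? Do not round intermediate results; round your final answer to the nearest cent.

£1078749.66

PV of 6-year annuity: £15,000.00 × [1 − (1+0.054)^−6] / 0.054 = 75171.06330
Perpetuity value at year 6: £74,300.00 / 0.054 = 1375925.92593
PV of perpetuity: 1375925.92593 / (1+0.054)^6 = 1003578.59237
Total PV = 75171.06330 + 1003578.59237 = 1078749.65567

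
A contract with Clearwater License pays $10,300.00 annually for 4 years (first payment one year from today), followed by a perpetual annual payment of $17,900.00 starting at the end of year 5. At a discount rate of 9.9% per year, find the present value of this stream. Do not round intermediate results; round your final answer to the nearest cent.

$156664.86

PV of 4-year annuity: $10,300.00 × [1 − (1+0.099)^−4] / 0.099 = 32720.41621
Perpetuity value at year 4: $17,900.00 / 0.099 = 180808.08081
PV of perpetuity: 180808.08081 / (1+0.099)^4 = 123944.44487
Total PV = 32720.41621 + 123944.44487 = 156664.86108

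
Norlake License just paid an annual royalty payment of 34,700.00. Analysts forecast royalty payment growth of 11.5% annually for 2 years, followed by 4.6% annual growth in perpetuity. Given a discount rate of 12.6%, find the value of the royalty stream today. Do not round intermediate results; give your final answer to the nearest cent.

513267.62

D_1 = 38690.50000
D_2 = 43139.90750
Terminal value at year 2: TV = D_2×(1+g_2)/(r−g_2) = 45124.34324/0.08 = 564054.29056
P_0 = D_1/(1+r)^1 + D_2/(1+r)^2 + TV/(1+r)^2
    = 34361.01243 + 34025.33647 + 444881.27432 = 513267.62322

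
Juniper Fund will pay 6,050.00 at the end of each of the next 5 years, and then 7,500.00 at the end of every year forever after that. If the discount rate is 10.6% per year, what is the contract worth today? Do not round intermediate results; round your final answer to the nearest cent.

PV of 5-year annuity: 6,050.00 × [1 − (1+0.106)^−5] / 0.106 = 22587.00597
Perpetuity value at year 5: 7,500.00 / 0.106 = 70754.71698
PV of perpetuity: 70754.71698 / (1+0.106)^5 = 42754.29636
Total PV = 22587.00597 + 42754.29636 = 65341.30233

65341.30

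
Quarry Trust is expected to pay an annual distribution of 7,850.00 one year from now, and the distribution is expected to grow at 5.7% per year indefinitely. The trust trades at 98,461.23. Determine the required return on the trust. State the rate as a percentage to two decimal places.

P = D₁/(r − g) ⇒ r = D₁/P + g = 7,850.0000/98,461.23 + 0.057 = 0.079727 + 0.057 = 0.136727

13.67%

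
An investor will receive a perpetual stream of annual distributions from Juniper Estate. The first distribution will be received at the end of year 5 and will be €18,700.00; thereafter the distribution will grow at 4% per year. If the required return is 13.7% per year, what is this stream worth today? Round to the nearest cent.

Value at end of year 4: C₁ / (r − g) = €18,700.00 / (0.137 − 0.04) = €192,783.5052
Discount to today: PV = €192,783.5052 / (1 + 0.137)^4 = €192,783.5052 / 1.671252 = €115,352.77

€115352.77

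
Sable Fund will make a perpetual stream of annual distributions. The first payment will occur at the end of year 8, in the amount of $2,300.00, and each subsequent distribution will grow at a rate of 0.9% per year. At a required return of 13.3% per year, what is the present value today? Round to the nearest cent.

$7739.21

Value at end of year 7: C₁ / (r − g) = $2,300.00 / (0.133 − 0.009) = $18,548.3871
Discount to today: PV = $18,548.3871 / (1 + 0.133)^7 = $18,548.3871 / 2.396676 = $7,739.21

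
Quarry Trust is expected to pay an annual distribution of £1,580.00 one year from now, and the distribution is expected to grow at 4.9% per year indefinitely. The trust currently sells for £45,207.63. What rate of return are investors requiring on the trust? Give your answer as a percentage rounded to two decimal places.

8.39%

P = D₁/(r − g) ⇒ r = D₁/P + g = £1,580.0000/£45,207.63 + 0.049 = 0.034950 + 0.049 = 0.083950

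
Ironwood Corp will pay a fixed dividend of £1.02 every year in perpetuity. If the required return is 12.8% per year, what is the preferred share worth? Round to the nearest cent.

Level perpetuity: PV = C / r = £1.02 / 0.128 = £7.97

£7.97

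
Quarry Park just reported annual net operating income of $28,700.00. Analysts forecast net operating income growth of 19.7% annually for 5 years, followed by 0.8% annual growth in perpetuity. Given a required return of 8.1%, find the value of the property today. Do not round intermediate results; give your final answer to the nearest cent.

D_1 = 34353.90000
D_2 = 41121.61830
D_3 = 49222.57711
D_4 = 58919.42479
D_5 = 70526.55148
Terminal value at year 5: TV = D_5×(1+g_2)/(r−g_2) = 71090.76389/0.073 = 973846.08070
P_0 = D_1/(1+r)^1 + D_2/(1+r)^2 + D_3/(1+r)^3 + D_4/(1+r)^4 + D_5/(1+r)^5 + TV/(1+r)^5
    = 31779.74098 + 35189.96295 + 38966.12919 + 43147.50846 + 47777.58337 + 659723.34298 = 856584.26794

$856584.27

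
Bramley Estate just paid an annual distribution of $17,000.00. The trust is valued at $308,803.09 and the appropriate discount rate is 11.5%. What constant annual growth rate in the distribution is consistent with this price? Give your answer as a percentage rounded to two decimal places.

5.68%

P = D₀(1+g)/(r−g) ⇒ P(r−g) = D₀(1+g) ⇒ g(P+D₀) = P·r − D₀
g = (P·r − D₀)/(P + D₀) = ($308,803.09×0.115 − $17,000.00) / ($308,803.09 + $17,000.00) = 0.056821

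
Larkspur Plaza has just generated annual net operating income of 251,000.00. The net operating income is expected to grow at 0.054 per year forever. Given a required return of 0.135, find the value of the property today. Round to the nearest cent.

3266098.77

D₁ = D₀ × (1 + g) = 251,000.00 × 1.054 = 264,554.0000
Growing perpetuity: P = D₁ / (r − g) = 264,554.0000 / (0.135 − 0.054) = 3,266,098.77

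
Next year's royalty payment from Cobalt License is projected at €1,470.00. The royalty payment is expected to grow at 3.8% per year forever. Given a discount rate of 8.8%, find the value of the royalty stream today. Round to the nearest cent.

Growing perpetuity: P = D₁ / (r − g) = €1,470.0000 / (0.088 − 0.038) = €29,400.00

€29400.00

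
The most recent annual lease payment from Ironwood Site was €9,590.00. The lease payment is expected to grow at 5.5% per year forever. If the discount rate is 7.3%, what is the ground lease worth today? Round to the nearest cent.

€562080.56

D₁ = D₀ × (1 + g) = €9,590.00 × 1.055 = €10,117.4500
Growing perpetuity: P = D₁ / (r − g) = €10,117.4500 / (0.073 − 0.055) = €562,080.56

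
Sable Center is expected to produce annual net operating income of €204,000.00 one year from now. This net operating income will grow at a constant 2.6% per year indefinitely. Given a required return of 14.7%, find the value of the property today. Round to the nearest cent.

€1685950.41

Growing perpetuity: P = D₁ / (r − g) = €204,000.0000 / (0.147 − 0.026) = €1,685,950.41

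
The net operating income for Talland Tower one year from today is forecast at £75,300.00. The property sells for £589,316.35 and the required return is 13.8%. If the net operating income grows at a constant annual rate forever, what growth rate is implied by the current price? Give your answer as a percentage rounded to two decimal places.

P = D₁/(r−g) ⇒ g = r − D₁/P = 0.138 − £75,300.00/£589,316.35 = 0.010225

1.02%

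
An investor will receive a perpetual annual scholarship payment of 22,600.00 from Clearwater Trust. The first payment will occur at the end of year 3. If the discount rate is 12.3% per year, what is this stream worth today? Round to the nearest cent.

Value at end of year 2: C / r = 22,600.00 / 0.123 = 183,739.8374
Discount to today: PV = 183,739.8374 / (1 + 0.123)^2 = 183,739.8374 / 1.261129 = 145,694.72

145694.72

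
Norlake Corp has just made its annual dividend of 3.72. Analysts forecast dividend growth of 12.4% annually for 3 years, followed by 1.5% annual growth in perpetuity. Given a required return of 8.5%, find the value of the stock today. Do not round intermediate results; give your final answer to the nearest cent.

71.95

D_1 = 4.18128
D_2 = 4.69976
D_3 = 5.28253
Terminal value at year 3: TV = D_3×(1+g_2)/(r−g_2) = 5.36177/0.07 = 76.59667
P_0 = D_1/(1+r)^1 + D_2/(1+r)^2 + D_3/(1+r)^3 + TV/(1+r)^3
    = 3.85371 + 3.99223 + 4.13573 + 59.96815 = 71.94984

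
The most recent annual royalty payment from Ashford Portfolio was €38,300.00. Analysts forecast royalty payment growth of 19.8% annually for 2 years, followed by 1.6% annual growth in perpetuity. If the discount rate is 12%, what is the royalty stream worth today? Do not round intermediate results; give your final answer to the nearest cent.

€512879.35

D_1 = 45883.40000
D_2 = 54968.31320
Terminal value at year 2: TV = D_2×(1+g_2)/(r−g_2) = 55847.80621/0.104 = 536998.13665
P_0 = D_1/(1+r)^1 + D_2/(1+r)^2 + TV/(1+r)^2
    = 40967.32143 + 43820.40274 + 428091.62679 = 512879.35096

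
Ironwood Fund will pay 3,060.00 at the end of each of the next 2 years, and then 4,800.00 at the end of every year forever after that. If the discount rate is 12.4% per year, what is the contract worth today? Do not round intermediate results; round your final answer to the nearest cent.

35784.37

PV of 2-year annuity: 3,060.00 × [1 − (1+0.124)^−2] / 0.124 = 5144.50172
Perpetuity value at year 2: 4,800.00 / 0.124 = 38709.67742
PV of perpetuity: 38709.67742 / (1+0.124)^2 = 30639.87081
Total PV = 5144.50172 + 30639.87081 = 35784.37252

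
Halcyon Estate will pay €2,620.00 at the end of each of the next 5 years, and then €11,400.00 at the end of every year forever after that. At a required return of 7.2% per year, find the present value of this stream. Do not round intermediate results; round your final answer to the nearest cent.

PV of 5-year annuity: €2,620.00 × [1 − (1+0.072)^−5] / 0.072 = 10685.23479
Perpetuity value at year 5: €11,400.00 / 0.072 = 158333.33333
PV of perpetuity: 158333.33333 / (1+0.072)^5 = 111840.32698
Total PV = 10685.23479 + 111840.32698 = 122525.56177

€122525.56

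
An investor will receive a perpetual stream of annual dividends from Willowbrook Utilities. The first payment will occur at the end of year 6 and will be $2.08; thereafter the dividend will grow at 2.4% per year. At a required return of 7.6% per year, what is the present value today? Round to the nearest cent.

Value at end of year 5: C₁ / (r − g) = $2.08 / (0.076 − 0.024) = $40.0000
Discount to today: PV = $40.0000 / (1 + 0.076)^5 = $40.0000 / 1.442319 = $27.73

$27.73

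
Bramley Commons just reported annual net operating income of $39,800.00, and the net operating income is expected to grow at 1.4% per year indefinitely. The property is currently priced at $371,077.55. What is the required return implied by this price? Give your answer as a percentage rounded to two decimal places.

12.28%

D₁ = $39,800.00 × 1.014 = $40,357.2000
P = D₁/(r − g) ⇒ r = D₁/P + g = $40,357.2000/$371,077.55 + 0.014 = 0.108757 + 0.014 = 0.122757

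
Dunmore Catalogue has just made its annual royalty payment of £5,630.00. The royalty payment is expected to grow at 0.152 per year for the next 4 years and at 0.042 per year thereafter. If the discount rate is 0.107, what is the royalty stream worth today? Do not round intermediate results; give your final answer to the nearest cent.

£130751.44

D_1 = 6485.76000
D_2 = 7471.59552
D_3 = 8607.27804
D_4 = 9915.58430
Terminal value at year 4: TV = D_4×(1+g_2)/(r−g_2) = 10332.03884/0.065 = 158954.44372
P_0 = D_1/(1+r)^1 + D_2/(1+r)^2 + D_3/(1+r)^3 + D_4/(1+r)^4 + TV/(1+r)^4
    = 5858.86179 + 6097.02690 + 6344.87352 + 6602.79521 + 105847.88632 = 130751.44375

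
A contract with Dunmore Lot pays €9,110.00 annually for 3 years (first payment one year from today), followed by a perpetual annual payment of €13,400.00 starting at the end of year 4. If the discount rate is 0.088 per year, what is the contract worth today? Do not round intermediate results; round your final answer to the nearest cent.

PV of 3-year annuity: €9,110.00 × [1 − (1+0.088)^−3] / 0.088 = 23142.53907
Perpetuity value at year 3: €13,400.00 / 0.088 = 152272.72727
PV of perpetuity: 152272.72727 / (1+0.088)^3 = 118232.10999
Total PV = 23142.53907 + 118232.10999 = 141374.64905

€141374.65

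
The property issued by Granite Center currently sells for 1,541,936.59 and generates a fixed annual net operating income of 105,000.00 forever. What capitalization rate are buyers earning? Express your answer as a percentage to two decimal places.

6.81%

P = C/r ⇒ r = C/P = 105,000.00/1,541,936.59 = 0.068096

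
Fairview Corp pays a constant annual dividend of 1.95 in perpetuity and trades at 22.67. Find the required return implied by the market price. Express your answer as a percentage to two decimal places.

8.60%

P = C/r ⇒ r = C/P = 1.95/22.67 = 0.086017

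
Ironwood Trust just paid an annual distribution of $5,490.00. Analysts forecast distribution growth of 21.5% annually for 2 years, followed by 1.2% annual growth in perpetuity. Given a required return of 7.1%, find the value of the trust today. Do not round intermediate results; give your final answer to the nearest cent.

$134485.84

D_1 = 6670.35000
D_2 = 8104.47525
Terminal value at year 2: TV = D_2×(1+g_2)/(r−g_2) = 8201.72895/0.059 = 139012.35514
P_0 = D_1/(1+r)^1 + D_2/(1+r)^2 + TV/(1+r)^2
    = 6228.15126 + 7065.54975 + 121192.14146 = 134485.84247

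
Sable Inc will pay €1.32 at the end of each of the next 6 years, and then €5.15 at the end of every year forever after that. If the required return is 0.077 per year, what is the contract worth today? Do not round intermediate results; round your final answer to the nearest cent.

PV of 6-year annuity: €1.32 × [1 − (1+0.077)^−6] / 0.077 = 6.15814
Perpetuity value at year 6: €5.15 / 0.077 = 66.88312
PV of perpetuity: 66.88312 / (1+0.077)^6 = 42.85705
Total PV = 6.15814 + 42.85705 = 49.01519

€49.02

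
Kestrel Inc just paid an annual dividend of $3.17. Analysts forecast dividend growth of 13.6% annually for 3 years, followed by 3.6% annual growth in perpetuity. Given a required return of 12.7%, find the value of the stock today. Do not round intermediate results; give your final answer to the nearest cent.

$46.62

D_1 = 3.60112
D_2 = 4.09087
D_3 = 4.64723
Terminal value at year 3: TV = D_3×(1+g_2)/(r−g_2) = 4.81453/0.091 = 52.90694
P_0 = D_1/(1+r)^1 + D_2/(1+r)^2 + D_3/(1+r)^3 + TV/(1+r)^3
    = 3.19531 + 3.22083 + 3.24655 + 36.96076 = 46.62346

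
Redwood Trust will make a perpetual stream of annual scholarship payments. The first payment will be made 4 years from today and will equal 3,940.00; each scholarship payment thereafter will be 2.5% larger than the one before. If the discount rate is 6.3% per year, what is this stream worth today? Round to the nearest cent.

86320.28

Value at end of year 3: C₁ / (r − g) = 3,940.00 / (0.063 − 0.025) = 103,684.2105
Discount to today: PV = 103,684.2105 / (1 + 0.063)^3 = 103,684.2105 / 1.201157 = 86,320.28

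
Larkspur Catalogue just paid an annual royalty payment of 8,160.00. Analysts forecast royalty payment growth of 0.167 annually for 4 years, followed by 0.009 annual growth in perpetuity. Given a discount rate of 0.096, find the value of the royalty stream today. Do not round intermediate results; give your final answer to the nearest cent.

159927.33

D_1 = 9522.72000
D_2 = 11113.01424
D_3 = 12968.88762
D_4 = 15134.69185
Terminal value at year 4: TV = D_4×(1+g_2)/(r−g_2) = 15270.90408/0.087 = 175527.63307
P_0 = D_1/(1+r)^1 + D_2/(1+r)^2 + D_3/(1+r)^3 + D_4/(1+r)^4 + TV/(1+r)^4
    = 8688.61314 + 9251.47038 + 9850.79008 + 10488.93433 + 121647.52573 = 159927.33366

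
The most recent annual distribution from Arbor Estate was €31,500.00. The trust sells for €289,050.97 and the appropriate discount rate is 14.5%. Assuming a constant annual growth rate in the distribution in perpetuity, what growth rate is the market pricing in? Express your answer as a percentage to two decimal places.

P = D₀(1+g)/(r−g) ⇒ P(r−g) = D₀(1+g) ⇒ g(P+D₀) = P·r − D₀
g = (P·r − D₀)/(P + D₀) = (€289,050.97×0.145 − €31,500.00) / (€289,050.97 + €31,500.00) = 0.032483

3.25%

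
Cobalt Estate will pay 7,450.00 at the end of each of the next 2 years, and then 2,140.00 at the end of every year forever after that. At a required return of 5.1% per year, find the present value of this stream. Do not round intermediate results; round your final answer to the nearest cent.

51820.28

PV of 2-year annuity: 7,450.00 × [1 − (1+0.051)^−2] / 0.051 = 13833.00395
Perpetuity value at year 2: 2,140.00 / 0.051 = 41960.78431
PV of perpetuity: 41960.78431 / (1+0.051)^2 = 37987.27714
Total PV = 13833.00395 + 37987.27714 = 51820.28109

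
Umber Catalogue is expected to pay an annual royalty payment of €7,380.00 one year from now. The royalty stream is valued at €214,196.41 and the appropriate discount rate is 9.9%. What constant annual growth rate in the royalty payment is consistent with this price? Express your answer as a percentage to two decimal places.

6.45%

P = D₁/(r−g) ⇒ g = r − D₁/P = 0.099 − €7,380.00/€214,196.41 = 0.064546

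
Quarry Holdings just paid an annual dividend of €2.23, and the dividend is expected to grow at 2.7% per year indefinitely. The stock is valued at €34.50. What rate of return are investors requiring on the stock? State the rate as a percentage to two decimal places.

9.34%

D₁ = €2.23 × 1.027 = €2.2902
P = D₁/(r − g) ⇒ r = D₁/P + g = €2.2902/€34.50 + 0.027 = 0.066383 + 0.027 = 0.093383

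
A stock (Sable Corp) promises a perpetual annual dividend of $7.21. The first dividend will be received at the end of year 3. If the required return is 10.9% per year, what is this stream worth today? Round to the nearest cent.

Value at end of year 2: C / r = $7.21 / 0.109 = $66.1468
Discount to today: PV = $66.1468 / (1 + 0.109)^2 = $66.1468 / 1.229881 = $53.78

$53.78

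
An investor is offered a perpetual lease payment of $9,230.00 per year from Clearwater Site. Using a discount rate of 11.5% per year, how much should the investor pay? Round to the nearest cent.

Level perpetuity: PV = C / r = $9,230.00 / 0.115 = $80,260.87

$80260.87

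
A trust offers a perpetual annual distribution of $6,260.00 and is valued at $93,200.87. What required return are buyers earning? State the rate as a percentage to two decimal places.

P = C/r ⇒ r = C/P = $6,260.00/$93,200.87 = 0.067167

6.72%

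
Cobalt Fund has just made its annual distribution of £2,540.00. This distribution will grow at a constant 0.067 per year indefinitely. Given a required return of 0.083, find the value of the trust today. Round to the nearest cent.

D₁ = D₀ × (1 + g) = £2,540.00 × 1.067 = £2,710.1800
Growing perpetuity: P = D₁ / (r − g) = £2,710.1800 / (0.083 − 0.067) = £169,386.25

£169386.25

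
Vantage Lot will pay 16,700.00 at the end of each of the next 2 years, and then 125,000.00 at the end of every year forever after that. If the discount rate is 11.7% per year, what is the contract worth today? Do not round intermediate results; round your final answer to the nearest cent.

PV of 2-year annuity: 16,700.00 × [1 − (1+0.117)^−2] / 0.117 = 28335.50668
Perpetuity value at year 2: 125,000.00 / 0.117 = 1068376.06838
PV of perpetuity: 1068376.06838 / (1+0.117)^2 = 856283.95247
Total PV = 28335.50668 + 856283.95247 = 884619.45916

884619.46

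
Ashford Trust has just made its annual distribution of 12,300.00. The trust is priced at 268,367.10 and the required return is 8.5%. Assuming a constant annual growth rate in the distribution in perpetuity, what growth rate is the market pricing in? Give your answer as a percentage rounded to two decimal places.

3.75%

P = D₀(1+g)/(r−g) ⇒ P(r−g) = D₀(1+g) ⇒ g(P+D₀) = P·r − D₀
g = (P·r − D₀)/(P + D₀) = (268,367.10×0.085 − 12,300.00) / (268,367.10 + 12,300.00) = 0.037451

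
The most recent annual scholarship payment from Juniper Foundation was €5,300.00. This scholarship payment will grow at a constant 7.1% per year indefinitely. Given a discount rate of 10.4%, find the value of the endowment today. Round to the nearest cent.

D₁ = D₀ × (1 + g) = €5,300.00 × 1.071 = €5,676.3000
Growing perpetuity: P = D₁ / (r − g) = €5,676.3000 / (0.104 − 0.071) = €172,009.09

€172009.09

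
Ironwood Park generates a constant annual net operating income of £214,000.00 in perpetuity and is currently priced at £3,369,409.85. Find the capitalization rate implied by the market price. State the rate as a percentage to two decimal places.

P = C/r ⇒ r = C/P = £214,000.00/£3,369,409.85 = 0.063513

6.35%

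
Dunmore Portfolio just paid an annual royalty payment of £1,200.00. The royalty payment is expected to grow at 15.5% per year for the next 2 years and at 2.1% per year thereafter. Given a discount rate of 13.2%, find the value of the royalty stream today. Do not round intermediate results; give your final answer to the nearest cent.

£13964.57

D_1 = 1386.00000
D_2 = 1600.83000
Terminal value at year 2: TV = D_2×(1+g_2)/(r−g_2) = 1634.44743/0.111 = 14724.75162
P_0 = D_1/(1+r)^1 + D_2/(1+r)^2 + TV/(1+r)^2
    = 1224.38163 + 1249.25864 + 11490.92855 = 13964.56881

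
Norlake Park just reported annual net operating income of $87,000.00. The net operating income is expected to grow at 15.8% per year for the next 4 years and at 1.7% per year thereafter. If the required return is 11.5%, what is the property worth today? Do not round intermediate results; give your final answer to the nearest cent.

$1433256.56

D_1 = 100746.00000
D_2 = 116663.86800
D_3 = 135096.75914
D_4 = 156442.04709
Terminal value at year 4: TV = D_4×(1+g_2)/(r−g_2) = 159101.56189/0.098 = 1623485.32540
P_0 = D_1/(1+r)^1 + D_2/(1+r)^2 + D_3/(1+r)^3 + D_4/(1+r)^4 + TV/(1+r)^4
    = 90355.15695 + 93839.70560 + 97458.63596 + 101217.13044 + 1050385.93524 = 1433256.56418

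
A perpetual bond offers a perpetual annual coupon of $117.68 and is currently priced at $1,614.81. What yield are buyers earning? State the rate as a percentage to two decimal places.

7.29%

P = C/r ⇒ r = C/P = $117.68/$1,614.81 = 0.072875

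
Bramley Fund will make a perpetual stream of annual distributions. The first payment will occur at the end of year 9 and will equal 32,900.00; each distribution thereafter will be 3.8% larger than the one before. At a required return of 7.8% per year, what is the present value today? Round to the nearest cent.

Value at end of year 8: C₁ / (r − g) = 32,900.00 / (0.078 − 0.038) = 822,500.0000
Discount to today: PV = 822,500.0000 / (1 + 0.078)^8 = 822,500.0000 / 1.823686 = 451,009.63

451009.63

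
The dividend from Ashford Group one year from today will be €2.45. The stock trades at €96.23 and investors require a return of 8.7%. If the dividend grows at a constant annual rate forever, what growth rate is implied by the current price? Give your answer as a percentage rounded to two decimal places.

6.15%

P = D₁/(r−g) ⇒ g = r − D₁/P = 0.087 − €2.45/€96.23 = 0.061540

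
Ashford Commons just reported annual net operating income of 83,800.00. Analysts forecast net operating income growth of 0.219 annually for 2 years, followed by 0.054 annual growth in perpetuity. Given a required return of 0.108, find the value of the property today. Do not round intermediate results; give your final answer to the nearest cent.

2173414.74

D_1 = 102152.20000
D_2 = 124523.53180
Terminal value at year 2: TV = D_2×(1+g_2)/(r−g_2) = 131247.80252/0.054 = 2430514.86143
P_0 = D_1/(1+r)^1 + D_2/(1+r)^2 + TV/(1+r)^2
    = 92195.12635 + 101431.28071 + 1979788.33087 = 2173414.73793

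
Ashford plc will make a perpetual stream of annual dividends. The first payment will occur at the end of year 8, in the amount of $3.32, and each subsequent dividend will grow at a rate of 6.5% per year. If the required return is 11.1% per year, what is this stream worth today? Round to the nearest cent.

Value at end of year 7: C₁ / (r − g) = $3.32 / (0.111 − 0.065) = $72.1739
Discount to today: PV = $72.1739 / (1 + 0.111)^7 = $72.1739 / 2.089288 = $34.54

$34.54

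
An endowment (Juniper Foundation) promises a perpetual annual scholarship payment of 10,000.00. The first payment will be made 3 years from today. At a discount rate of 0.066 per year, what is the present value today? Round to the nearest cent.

133334.23

Value at end of year 2: C / r = 10,000.00 / 0.066 = 151,515.1515
Discount to today: PV = 151,515.1515 / (1 + 0.066)^2 = 151,515.1515 / 1.136356 = 133,334.23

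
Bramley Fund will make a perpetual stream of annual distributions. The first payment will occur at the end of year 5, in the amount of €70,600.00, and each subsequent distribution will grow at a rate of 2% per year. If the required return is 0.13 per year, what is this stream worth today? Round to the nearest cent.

Value at end of year 4: C₁ / (r − g) = €70,600.00 / (0.13 − 0.02) = €641,818.1818
Discount to today: PV = €641,818.1818 / (1 + 0.13)^4 = €641,818.1818 / 1.630474 = €393,639.11

€393639.11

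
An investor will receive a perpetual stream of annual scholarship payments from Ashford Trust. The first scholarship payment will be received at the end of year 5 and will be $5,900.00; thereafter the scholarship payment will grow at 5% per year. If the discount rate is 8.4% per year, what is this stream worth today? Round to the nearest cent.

$125677.05

Value at end of year 4: C₁ / (r − g) = $5,900.00 / (0.084 − 0.05) = $173,529.4118
Discount to today: PV = $173,529.4118 / (1 + 0.084)^4 = $173,529.4118 / 1.380757 = $125,677.05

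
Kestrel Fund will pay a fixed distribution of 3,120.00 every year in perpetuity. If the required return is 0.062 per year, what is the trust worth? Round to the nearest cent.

Level perpetuity: PV = C / r = 3,120.00 / 0.062 = 50,322.58

50322.58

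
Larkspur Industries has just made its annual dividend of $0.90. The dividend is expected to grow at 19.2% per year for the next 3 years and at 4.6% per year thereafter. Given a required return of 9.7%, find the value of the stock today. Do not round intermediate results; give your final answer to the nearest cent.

D_1 = 1.07280
D_2 = 1.27878
D_3 = 1.52430
Terminal value at year 3: TV = D_3×(1+g_2)/(r−g_2) = 1.59442/0.051 = 31.26315
P_0 = D_1/(1+r)^1 + D_2/(1+r)^2 + D_3/(1+r)^3 + TV/(1+r)^3
    = 0.97794 + 1.06263 + 1.15465 + 23.68170 = 26.87692

$26.88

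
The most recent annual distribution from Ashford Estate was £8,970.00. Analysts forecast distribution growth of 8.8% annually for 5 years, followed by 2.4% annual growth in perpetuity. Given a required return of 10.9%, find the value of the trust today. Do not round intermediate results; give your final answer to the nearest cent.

D_1 = 9759.36000
D_2 = 10618.18368
D_3 = 11552.58384
D_4 = 12569.21122
D_5 = 13675.30181
Terminal value at year 5: TV = D_5×(1+g_2)/(r−g_2) = 14003.50905/0.085 = 164747.16533
P_0 = D_1/(1+r)^1 + D_2/(1+r)^2 + D_3/(1+r)^3 + D_4/(1+r)^4 + D_5/(1+r)^5 + TV/(1+r)^5
    = 8800.14427 + 8633.50493 + 8470.02107 + 8309.63293 + 8152.28190 + 98211.01965 = 140576.60477

£140576.60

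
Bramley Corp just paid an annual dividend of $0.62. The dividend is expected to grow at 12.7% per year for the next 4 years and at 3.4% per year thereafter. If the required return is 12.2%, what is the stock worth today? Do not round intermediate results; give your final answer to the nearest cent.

$9.92

D_1 = 0.69874
D_2 = 0.78748
D_3 = 0.88749
D_4 = 1.00020
Terminal value at year 4: TV = D_4×(1+g_2)/(r−g_2) = 1.03421/0.088 = 11.75236
P_0 = D_1/(1+r)^1 + D_2/(1+r)^2 + D_3/(1+r)^3 + D_4/(1+r)^4 + TV/(1+r)^4
    = 0.62276 + 0.62554 + 0.62833 + 0.63113 + 7.41573 = 9.92348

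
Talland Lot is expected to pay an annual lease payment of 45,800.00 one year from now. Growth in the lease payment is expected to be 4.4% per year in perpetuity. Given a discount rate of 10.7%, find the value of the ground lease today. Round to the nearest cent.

Growing perpetuity: P = D₁ / (r − g) = 45,800.0000 / (0.107 − 0.044) = 726,984.13

726984.13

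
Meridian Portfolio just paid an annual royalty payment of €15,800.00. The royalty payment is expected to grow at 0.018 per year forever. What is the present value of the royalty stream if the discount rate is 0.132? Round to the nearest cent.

D₁ = D₀ × (1 + g) = €15,800.00 × 1.018 = €16,084.4000
Growing perpetuity: P = D₁ / (r − g) = €16,084.4000 / (0.132 − 0.018) = €141,091.23

€141091.23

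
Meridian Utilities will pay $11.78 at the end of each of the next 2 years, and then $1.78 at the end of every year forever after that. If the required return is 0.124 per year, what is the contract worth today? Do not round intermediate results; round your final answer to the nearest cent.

PV of 2-year annuity: $11.78 × [1 − (1+0.124)^−2] / 0.124 = 19.80465
Perpetuity value at year 2: $1.78 / 0.124 = 14.35484
PV of perpetuity: 14.35484 / (1+0.124)^2 = 11.36229
Total PV = 19.80465 + 11.36229 = 31.16694

$31.17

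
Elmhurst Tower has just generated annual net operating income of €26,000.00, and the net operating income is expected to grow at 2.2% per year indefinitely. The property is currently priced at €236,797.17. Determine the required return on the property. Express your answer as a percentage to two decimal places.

13.42%

D₁ = €26,000.00 × 1.022 = €26,572.0000
P = D₁/(r − g) ⇒ r = D₁/P + g = €26,572.0000/€236,797.17 + 0.022 = 0.112214 + 0.022 = 0.134214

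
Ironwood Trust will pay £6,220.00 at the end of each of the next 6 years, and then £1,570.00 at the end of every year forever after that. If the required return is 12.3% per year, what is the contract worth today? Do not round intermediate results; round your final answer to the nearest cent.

PV of 6-year annuity: £6,220.00 × [1 − (1+0.123)^−6] / 0.123 = 25357.13836
Perpetuity value at year 6: £1,570.00 / 0.123 = 12764.22764
PV of perpetuity: 12764.22764 / (1+0.123)^6 = 6363.79240
Total PV = 25357.13836 + 6363.79240 = 31720.93076

£31720.93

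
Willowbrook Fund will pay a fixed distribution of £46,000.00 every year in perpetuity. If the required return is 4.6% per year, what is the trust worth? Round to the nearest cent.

Level perpetuity: PV = C / r = £46,000.00 / 0.046 = £1,000,000.00

£1000000.00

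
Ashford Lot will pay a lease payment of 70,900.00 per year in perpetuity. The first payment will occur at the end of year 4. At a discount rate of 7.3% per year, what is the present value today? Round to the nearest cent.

786184.01

Value at end of year 3: C / r = 70,900.00 / 0.073 = 971,232.8767
Discount to today: PV = 971,232.8767 / (1 + 0.073)^3 = 971,232.8767 / 1.235376 = 786,184.01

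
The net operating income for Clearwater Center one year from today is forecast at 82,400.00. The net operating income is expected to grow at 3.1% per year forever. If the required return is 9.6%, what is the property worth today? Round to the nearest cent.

Growing perpetuity: P = D₁ / (r − g) = 82,400.0000 / (0.096 − 0.031) = 1,267,692.31

1267692.31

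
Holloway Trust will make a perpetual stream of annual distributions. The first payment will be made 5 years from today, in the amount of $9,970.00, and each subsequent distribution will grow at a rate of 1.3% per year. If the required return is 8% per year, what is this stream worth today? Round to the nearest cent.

Value at end of year 4: C₁ / (r − g) = $9,970.00 / (0.08 − 0.013) = $148,805.9701
Discount to today: PV = $148,805.9701 / (1 + 0.08)^4 = $148,805.9701 / 1.360489 = $109,376.83

$109376.83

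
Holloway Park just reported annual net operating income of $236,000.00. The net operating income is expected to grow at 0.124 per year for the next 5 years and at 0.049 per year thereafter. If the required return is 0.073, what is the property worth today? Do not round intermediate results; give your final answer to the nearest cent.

D_1 = 265264.00000
D_2 = 298156.73600
D_3 = 335128.17126
D_4 = 376684.06450
D_5 = 423392.88850
Terminal value at year 5: TV = D_5×(1+g_2)/(r−g_2) = 444139.14004/0.024 = 18505797.50147
P_0 = D_1/(1+r)^1 + D_2/(1+r)^2 + D_3/(1+r)^3 + D_4/(1+r)^4 + D_5/(1+r)^5 + TV/(1+r)^5
    = 247217.14818 + 258967.45066 + 271276.24841 + 284170.08687 + 297676.77320 + 13010955.62847 = 14370263.33578

$14370263.34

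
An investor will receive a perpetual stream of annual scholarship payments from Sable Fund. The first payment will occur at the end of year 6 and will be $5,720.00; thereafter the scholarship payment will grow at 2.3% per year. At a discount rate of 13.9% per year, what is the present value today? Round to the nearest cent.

$25722.87

Value at end of year 5: C₁ / (r − g) = $5,720.00 / (0.139 − 0.023) = $49,310.3448
Discount to today: PV = $49,310.3448 / (1 + 0.139)^5 = $49,310.3448 / 1.916985 = $25,722.87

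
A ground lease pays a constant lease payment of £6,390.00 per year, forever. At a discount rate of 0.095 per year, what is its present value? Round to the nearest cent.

Level perpetuity: PV = C / r = £6,390.00 / 0.095 = £67,263.16

£67263.16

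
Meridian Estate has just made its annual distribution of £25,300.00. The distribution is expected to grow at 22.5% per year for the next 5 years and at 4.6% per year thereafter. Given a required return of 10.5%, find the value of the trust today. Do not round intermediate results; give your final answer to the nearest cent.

D_1 = 30992.50000
D_2 = 37965.81250
D_3 = 46508.12031
D_4 = 56972.44738
D_5 = 69791.24804
Terminal value at year 5: TV = D_5×(1+g_2)/(r−g_2) = 73001.64545/0.059 = 1237316.02464
P_0 = D_1/(1+r)^1 + D_2/(1+r)^2 + D_3/(1+r)^3 + D_4/(1+r)^4 + D_5/(1+r)^5 + TV/(1+r)^5
    = 28047.51131 + 31093.39489 + 34470.05316 + 38213.40735 + 42363.27964 + 751050.68657 = 925238.33293

£925238.33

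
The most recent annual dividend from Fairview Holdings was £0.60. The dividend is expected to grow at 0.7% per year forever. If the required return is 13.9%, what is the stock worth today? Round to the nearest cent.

D₁ = D₀ × (1 + g) = £0.60 × 1.007 = £0.6042
Growing perpetuity: P = D₁ / (r − g) = £0.6042 / (0.139 − 0.007) = £4.58

£4.58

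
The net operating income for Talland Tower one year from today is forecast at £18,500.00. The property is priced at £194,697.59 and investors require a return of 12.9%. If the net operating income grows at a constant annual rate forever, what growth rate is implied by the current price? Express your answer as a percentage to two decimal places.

3.40%

P = D₁/(r−g) ⇒ g = r − D₁/P = 0.129 − £18,500.00/£194,697.59 = 0.033981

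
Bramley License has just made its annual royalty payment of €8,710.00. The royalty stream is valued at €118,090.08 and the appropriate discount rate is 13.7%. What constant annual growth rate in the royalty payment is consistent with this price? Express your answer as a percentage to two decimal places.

P = D₀(1+g)/(r−g) ⇒ P(r−g) = D₀(1+g) ⇒ g(P+D₀) = P·r − D₀
g = (P·r − D₀)/(P + D₀) = (€118,090.08×0.137 − €8,710.00) / (€118,090.08 + €8,710.00) = 0.058899

5.89%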